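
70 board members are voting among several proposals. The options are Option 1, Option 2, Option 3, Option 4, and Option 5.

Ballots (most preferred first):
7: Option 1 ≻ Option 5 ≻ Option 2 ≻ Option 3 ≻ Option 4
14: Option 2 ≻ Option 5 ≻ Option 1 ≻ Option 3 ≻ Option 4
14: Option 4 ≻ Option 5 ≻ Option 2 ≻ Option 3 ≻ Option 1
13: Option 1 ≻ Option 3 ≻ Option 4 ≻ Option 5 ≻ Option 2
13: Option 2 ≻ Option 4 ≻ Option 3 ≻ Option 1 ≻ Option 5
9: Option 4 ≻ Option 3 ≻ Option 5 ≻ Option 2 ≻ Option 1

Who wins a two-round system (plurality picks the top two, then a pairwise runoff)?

Option 4

Round 1 first-place votes: Option 1 20, Option 2 27, Option 3 0, Option 4 23, Option 5 0. Option 2 and Option 4 advance.
Runoff: Option 2 is ranked above Option 4 on 34 ballots, Option 4 above Option 2 on 36.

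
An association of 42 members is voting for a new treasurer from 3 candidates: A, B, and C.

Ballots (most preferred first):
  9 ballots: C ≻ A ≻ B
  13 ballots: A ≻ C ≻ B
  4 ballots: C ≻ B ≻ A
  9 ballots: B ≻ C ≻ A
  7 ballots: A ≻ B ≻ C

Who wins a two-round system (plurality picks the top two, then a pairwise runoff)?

Round 1 first-place votes: A 20, B 9, C 13. A and C advance.
Runoff: A is ranked above C on 20 ballots, C above A on 22.

C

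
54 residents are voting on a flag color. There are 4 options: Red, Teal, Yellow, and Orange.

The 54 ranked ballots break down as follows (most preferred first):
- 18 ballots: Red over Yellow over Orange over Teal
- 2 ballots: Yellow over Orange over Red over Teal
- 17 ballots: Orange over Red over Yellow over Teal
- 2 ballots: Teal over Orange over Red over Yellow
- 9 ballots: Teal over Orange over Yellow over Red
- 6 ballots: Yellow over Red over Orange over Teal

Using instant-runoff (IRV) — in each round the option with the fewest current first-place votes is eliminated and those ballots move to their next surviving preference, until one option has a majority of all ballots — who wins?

Round 1: Red 18, Teal 11, Yellow 8, Orange 17. Yellow eliminated.
Round 2: Red 24, Teal 11, Orange 19. Teal eliminated.
Round 3: Red 24, Orange 30. Orange has a majority (≥28).

Orange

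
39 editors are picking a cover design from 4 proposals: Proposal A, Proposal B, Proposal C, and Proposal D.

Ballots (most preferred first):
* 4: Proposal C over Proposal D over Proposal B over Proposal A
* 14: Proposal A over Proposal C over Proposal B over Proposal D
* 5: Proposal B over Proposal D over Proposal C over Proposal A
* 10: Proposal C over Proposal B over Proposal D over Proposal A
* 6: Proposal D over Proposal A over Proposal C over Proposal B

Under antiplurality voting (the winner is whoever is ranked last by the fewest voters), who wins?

Proposal C

Last-place votes: Proposal A 19, Proposal B 6, Proposal C 0, Proposal D 14.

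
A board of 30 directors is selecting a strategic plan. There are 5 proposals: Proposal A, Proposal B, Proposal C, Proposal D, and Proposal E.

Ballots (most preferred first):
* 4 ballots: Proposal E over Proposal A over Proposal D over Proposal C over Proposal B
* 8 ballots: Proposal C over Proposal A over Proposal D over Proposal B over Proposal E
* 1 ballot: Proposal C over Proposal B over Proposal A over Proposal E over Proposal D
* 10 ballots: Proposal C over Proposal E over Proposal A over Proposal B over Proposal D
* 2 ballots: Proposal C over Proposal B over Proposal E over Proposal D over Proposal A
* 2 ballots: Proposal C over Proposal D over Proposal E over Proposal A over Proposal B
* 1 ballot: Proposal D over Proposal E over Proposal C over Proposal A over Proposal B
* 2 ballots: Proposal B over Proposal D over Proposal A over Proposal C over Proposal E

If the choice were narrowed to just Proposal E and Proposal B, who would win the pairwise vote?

Proposal E

Proposal E is ranked above Proposal B on 17 ballots; Proposal B above Proposal E on 13.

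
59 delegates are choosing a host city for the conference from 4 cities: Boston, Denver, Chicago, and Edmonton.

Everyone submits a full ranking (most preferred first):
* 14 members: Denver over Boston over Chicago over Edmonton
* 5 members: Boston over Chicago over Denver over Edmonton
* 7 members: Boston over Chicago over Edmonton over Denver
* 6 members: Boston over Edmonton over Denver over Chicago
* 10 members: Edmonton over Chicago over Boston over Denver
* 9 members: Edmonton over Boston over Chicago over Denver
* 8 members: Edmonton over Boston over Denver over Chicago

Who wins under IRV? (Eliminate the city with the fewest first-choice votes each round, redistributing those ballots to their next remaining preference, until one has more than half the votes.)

Round 1: Boston 18, Denver 14, Chicago 0, Edmonton 27. Chicago eliminated.
Round 2: Boston 18, Denver 14, Edmonton 27. Denver eliminated.
Round 3: Boston 32, Edmonton 27. Boston has a majority (≥30).

Boston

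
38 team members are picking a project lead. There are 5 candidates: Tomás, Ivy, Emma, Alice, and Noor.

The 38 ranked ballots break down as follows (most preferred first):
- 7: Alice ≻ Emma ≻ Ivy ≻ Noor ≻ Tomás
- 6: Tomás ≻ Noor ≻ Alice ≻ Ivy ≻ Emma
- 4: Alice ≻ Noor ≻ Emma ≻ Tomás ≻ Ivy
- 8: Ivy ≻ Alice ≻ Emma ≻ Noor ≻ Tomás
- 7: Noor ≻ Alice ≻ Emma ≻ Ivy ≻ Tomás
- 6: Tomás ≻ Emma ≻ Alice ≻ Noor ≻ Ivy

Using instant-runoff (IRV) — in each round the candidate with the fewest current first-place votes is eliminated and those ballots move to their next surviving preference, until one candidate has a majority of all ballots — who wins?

Round 1: Tomás 12, Ivy 8, Emma 0, Alice 11, Noor 7. Emma eliminated.
Round 2: Tomás 12, Ivy 8, Alice 11, Noor 7. Noor eliminated.
Round 3: Tomás 12, Ivy 8, Alice 18. Ivy eliminated.
Round 4: Tomás 12, Alice 26. Alice has a majority (≥20).

Alice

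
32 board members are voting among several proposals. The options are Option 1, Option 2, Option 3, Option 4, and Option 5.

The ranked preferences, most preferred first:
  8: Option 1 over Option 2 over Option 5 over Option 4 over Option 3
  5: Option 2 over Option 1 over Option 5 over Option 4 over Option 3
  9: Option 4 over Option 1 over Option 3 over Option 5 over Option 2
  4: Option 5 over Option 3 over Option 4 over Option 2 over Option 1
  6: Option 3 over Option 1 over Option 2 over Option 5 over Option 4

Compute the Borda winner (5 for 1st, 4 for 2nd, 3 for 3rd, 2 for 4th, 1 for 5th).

Option 1

Option 1: 8×5 + 5×4 + 9×4 + 4×1 + 6×4 = 124
Option 2: 8×4 + 5×5 + 9×1 + 4×2 + 6×3 = 92
Option 3: 8×1 + 5×1 + 9×3 + 4×4 + 6×5 = 86
Option 4: 8×2 + 5×2 + 9×5 + 4×3 + 6×1 = 89
Option 5: 8×3 + 5×3 + 9×2 + 4×5 + 6×2 = 89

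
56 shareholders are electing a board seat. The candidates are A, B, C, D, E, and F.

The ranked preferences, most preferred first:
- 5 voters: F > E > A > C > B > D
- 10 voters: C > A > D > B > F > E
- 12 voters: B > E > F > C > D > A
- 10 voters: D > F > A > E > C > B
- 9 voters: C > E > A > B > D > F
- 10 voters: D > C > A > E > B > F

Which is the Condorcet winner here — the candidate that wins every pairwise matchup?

C

C vs A: 41–15
C vs B: 44–12
C vs D: 36–20
C vs E: 29–27
C vs F: 29–27
C beats every other candidate.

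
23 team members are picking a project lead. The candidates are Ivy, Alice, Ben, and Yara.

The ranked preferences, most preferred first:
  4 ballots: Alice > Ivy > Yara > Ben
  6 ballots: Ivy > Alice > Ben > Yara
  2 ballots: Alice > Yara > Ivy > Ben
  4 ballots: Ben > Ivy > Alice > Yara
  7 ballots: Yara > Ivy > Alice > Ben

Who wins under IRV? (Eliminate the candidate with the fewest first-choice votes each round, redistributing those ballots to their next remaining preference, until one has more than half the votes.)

Ivy

Round 1: Ivy 6, Alice 6, Ben 4, Yara 7. Ben eliminated.
Round 2: Ivy 10, Alice 6, Yara 7. Alice eliminated.
Round 3: Ivy 14, Yara 9. Ivy has a majority (≥12).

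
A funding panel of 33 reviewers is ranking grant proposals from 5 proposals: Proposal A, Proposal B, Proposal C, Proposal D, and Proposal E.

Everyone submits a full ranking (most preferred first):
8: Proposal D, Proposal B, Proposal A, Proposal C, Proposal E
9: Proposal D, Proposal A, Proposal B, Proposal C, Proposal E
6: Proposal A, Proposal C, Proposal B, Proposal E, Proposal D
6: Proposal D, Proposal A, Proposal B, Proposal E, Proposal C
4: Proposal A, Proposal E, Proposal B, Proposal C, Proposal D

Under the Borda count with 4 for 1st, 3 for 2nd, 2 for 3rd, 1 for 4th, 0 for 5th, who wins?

Proposal A: 8×2 + 9×3 + 6×4 + 6×3 + 4×4 = 101
Proposal B: 8×3 + 9×2 + 6×2 + 6×2 + 4×2 = 74
Proposal C: 8×1 + 9×1 + 6×3 + 6×0 + 4×1 = 39
Proposal D: 8×4 + 9×4 + 6×0 + 6×4 + 4×0 = 92
Proposal E: 8×0 + 9×0 + 6×1 + 6×1 + 4×3 = 24

Proposal A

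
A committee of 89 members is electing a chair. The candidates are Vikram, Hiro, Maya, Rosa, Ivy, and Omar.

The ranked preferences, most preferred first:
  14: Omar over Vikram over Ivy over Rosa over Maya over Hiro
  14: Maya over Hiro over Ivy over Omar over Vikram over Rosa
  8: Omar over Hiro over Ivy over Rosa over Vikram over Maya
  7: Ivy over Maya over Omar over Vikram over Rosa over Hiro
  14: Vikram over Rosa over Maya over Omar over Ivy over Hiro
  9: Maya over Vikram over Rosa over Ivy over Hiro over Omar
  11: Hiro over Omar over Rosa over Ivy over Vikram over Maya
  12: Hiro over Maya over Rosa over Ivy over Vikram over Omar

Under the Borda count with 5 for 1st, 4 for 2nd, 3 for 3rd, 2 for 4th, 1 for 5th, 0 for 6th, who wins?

Vikram: 14×4 + 14×1 + 8×1 + 7×2 + 14×5 + 9×4 + 11×1 + 12×1 = 221
Hiro: 14×0 + 14×4 + 8×4 + 7×0 + 14×0 + 9×1 + 11×5 + 12×5 = 212
Maya: 14×1 + 14×5 + 8×0 + 7×4 + 14×3 + 9×5 + 11×0 + 12×4 = 247
Rosa: 14×2 + 14×0 + 8×2 + 7×1 + 14×4 + 9×3 + 11×3 + 12×3 = 203
Ivy: 14×3 + 14×3 + 8×3 + 7×5 + 14×1 + 9×2 + 11×2 + 12×2 = 221
Omar: 14×5 + 14×2 + 8×5 + 7×3 + 14×2 + 9×0 + 11×4 + 12×0 = 231

Maya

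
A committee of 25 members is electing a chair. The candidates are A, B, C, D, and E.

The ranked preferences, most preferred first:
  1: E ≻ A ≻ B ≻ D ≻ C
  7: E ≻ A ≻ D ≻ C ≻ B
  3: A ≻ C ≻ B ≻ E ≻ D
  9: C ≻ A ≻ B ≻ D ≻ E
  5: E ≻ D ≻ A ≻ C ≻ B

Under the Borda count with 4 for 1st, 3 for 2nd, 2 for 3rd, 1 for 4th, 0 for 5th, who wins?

A: 1×3 + 7×3 + 3×4 + 9×3 + 5×2 = 73
B: 1×2 + 7×0 + 3×2 + 9×2 + 5×0 = 26
C: 1×0 + 7×1 + 3×3 + 9×4 + 5×1 = 57
D: 1×1 + 7×2 + 3×0 + 9×1 + 5×3 = 39
E: 1×4 + 7×4 + 3×1 + 9×0 + 5×4 = 55

A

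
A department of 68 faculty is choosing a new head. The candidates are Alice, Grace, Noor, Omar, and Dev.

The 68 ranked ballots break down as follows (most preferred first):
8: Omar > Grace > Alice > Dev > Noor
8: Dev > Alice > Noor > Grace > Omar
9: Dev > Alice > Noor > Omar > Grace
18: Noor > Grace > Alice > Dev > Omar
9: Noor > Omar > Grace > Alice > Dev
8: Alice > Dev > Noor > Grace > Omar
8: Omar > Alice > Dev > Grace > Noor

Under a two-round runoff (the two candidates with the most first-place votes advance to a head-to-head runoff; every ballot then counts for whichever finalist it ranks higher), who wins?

Round 1 first-place votes: Alice 8, Grace 0, Noor 27, Omar 16, Dev 17. Noor and Dev advance.
Runoff: Noor is ranked above Dev on 27 ballots, Dev above Noor on 41.

Dev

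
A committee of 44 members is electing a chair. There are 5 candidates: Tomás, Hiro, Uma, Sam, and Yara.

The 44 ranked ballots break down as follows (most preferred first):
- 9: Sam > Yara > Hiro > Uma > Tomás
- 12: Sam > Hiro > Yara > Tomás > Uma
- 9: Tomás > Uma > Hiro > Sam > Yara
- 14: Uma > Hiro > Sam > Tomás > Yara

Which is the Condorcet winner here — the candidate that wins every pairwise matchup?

Uma

Uma vs Tomás: 23–21
Uma vs Hiro: 23–21
Uma vs Sam: 23–21
Uma vs Yara: 23–21
Uma beats every other candidate.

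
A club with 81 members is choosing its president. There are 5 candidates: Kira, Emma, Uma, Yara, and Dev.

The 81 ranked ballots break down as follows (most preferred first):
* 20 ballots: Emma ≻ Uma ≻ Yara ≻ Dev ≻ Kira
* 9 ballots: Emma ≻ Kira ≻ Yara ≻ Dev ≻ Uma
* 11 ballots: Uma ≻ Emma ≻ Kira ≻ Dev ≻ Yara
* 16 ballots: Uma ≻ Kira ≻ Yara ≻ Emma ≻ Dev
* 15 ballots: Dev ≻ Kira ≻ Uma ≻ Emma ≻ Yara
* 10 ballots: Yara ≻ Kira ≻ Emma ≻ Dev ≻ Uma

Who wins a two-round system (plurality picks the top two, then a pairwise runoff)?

Round 1 first-place votes: Kira 0, Emma 29, Uma 27, Yara 10, Dev 15. Emma and Uma advance.
Runoff: Emma is ranked above Uma on 39 ballots, Uma above Emma on 42.

Uma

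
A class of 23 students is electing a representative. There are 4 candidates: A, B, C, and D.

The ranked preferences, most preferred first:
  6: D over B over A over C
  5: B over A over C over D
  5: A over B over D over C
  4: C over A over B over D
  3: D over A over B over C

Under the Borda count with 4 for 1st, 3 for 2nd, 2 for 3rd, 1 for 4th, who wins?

A: 6×2 + 5×3 + 5×4 + 4×3 + 3×3 = 68
B: 6×3 + 5×4 + 5×3 + 4×2 + 3×2 = 67
C: 6×1 + 5×2 + 5×1 + 4×4 + 3×1 = 40
D: 6×4 + 5×1 + 5×2 + 4×1 + 3×4 = 55

A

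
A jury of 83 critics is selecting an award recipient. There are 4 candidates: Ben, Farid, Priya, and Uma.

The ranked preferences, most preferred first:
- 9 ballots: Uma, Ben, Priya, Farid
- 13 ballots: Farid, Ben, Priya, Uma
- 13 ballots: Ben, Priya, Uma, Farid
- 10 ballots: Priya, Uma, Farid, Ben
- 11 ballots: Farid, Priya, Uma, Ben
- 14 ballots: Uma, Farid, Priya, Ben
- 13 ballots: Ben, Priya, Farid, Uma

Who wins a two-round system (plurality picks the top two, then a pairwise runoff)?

Round 1 first-place votes: Ben 26, Farid 24, Priya 10, Uma 23. Ben and Farid advance.
Runoff: Ben is ranked above Farid on 35 ballots, Farid above Ben on 48.

Farid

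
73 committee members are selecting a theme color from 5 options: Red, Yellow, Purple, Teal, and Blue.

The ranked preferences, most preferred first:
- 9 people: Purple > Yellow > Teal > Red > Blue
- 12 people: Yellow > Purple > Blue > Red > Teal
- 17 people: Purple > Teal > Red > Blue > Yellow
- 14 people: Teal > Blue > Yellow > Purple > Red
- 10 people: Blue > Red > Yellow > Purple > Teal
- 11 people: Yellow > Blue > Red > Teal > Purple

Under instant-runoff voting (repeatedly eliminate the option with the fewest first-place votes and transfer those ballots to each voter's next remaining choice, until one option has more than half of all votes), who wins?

Yellow

Round 1: Red 0, Yellow 23, Purple 26, Teal 14, Blue 10. Red eliminated.
Round 2: Yellow 23, Purple 26, Teal 14, Blue 10. Blue eliminated.
Round 3: Yellow 33, Purple 26, Teal 14. Teal eliminated.
Round 4: Yellow 47, Purple 26. Yellow has a majority (≥37).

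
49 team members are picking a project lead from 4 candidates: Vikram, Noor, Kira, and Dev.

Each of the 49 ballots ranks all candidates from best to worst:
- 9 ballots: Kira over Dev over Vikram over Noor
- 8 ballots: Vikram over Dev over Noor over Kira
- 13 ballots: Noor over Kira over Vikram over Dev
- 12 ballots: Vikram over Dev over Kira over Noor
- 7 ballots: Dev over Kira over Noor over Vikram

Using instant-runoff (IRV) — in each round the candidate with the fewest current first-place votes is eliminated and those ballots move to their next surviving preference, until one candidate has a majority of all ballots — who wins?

Kira

Round 1: Vikram 20, Noor 13, Kira 9, Dev 7. Dev eliminated.
Round 2: Vikram 20, Noor 13, Kira 16. Noor eliminated.
Round 3: Vikram 20, Kira 29. Kira has a majority (≥25).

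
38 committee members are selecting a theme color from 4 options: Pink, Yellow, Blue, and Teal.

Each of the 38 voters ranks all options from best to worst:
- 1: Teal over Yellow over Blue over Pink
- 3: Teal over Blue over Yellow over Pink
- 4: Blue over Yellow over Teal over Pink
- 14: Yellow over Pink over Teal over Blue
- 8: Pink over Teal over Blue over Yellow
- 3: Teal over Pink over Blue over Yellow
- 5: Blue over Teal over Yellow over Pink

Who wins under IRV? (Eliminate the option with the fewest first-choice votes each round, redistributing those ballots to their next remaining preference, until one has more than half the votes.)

Round 1: Pink 8, Yellow 14, Blue 9, Teal 7. Teal eliminated.
Round 2: Pink 11, Yellow 15, Blue 12. Pink eliminated.
Round 3: Yellow 15, Blue 23. Blue has a majority (≥20).

Blue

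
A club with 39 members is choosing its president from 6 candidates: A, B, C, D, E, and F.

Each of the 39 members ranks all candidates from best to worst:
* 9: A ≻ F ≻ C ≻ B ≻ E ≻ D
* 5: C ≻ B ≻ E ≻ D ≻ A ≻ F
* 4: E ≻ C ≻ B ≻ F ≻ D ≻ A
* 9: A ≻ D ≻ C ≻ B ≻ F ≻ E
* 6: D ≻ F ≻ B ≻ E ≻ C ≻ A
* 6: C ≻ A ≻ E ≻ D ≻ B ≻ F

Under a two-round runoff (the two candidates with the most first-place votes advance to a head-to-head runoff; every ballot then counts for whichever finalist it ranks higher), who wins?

Round 1 first-place votes: A 18, B 0, C 11, D 6, E 4, F 0. A and C advance.
Runoff: A is ranked above C on 18 ballots, C above A on 21.

C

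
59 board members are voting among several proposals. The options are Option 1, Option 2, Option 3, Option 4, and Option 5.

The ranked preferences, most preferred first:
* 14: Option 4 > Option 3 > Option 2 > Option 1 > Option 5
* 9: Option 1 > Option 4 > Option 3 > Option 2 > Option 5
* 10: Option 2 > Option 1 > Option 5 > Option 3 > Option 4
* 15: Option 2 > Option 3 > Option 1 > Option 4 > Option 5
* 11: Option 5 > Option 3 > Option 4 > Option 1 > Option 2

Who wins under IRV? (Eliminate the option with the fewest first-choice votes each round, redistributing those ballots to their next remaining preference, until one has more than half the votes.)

Round 1: Option 1 9, Option 2 25, Option 3 0, Option 4 14, Option 5 11. Option 3 eliminated.
Round 2: Option 1 9, Option 2 25, Option 4 14, Option 5 11. Option 1 eliminated.
Round 3: Option 2 25, Option 4 23, Option 5 11. Option 5 eliminated.
Round 4: Option 2 25, Option 4 34. Option 4 has a majority (≥30).

Option 4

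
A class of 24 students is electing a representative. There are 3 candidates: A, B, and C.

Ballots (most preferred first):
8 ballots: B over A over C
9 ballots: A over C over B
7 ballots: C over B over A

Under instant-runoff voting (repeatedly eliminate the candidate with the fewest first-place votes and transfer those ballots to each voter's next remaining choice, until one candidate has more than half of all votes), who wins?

Round 1: A 9, B 8, C 7. C eliminated.
Round 2: A 9, B 15. B has a majority (≥13).

B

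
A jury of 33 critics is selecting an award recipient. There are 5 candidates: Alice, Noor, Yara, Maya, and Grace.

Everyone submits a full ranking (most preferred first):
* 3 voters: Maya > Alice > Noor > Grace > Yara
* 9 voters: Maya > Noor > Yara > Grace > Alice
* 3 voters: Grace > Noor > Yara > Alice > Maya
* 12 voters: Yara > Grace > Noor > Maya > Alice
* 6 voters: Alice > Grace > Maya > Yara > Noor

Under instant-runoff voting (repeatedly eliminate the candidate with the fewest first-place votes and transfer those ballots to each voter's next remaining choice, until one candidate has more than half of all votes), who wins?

Maya

Round 1: Alice 6, Noor 0, Yara 12, Maya 12, Grace 3. Noor eliminated.
Round 2: Alice 6, Yara 12, Maya 12, Grace 3. Grace eliminated.
Round 3: Alice 6, Yara 15, Maya 12. Alice eliminated.
Round 4: Yara 15, Maya 18. Maya has a majority (≥17).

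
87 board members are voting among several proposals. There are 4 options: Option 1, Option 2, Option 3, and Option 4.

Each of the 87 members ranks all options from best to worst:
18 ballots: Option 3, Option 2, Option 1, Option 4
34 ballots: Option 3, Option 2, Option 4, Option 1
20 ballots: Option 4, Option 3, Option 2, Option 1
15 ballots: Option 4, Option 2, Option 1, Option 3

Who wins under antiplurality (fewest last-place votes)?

Option 2

Last-place votes: Option 1 54, Option 2 0, Option 3 15, Option 4 18.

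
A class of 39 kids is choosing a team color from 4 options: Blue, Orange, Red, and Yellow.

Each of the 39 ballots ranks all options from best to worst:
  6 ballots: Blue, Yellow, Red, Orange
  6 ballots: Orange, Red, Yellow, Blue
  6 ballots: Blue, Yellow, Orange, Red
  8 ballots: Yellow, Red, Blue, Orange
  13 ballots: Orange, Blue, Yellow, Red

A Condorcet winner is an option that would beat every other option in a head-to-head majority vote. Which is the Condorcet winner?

Blue vs Orange: 20–19
Blue vs Red: 25–14
Blue vs Yellow: 25–14
Blue beats every other option.

Blue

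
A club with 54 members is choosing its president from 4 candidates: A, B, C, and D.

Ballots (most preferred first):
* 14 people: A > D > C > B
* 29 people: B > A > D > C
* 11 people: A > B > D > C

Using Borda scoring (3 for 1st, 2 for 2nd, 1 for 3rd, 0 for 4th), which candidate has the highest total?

A

A: 14×3 + 29×2 + 11×3 = 133
B: 14×0 + 29×3 + 11×2 = 109
C: 14×1 + 29×0 + 11×0 = 14
D: 14×2 + 29×1 + 11×1 = 68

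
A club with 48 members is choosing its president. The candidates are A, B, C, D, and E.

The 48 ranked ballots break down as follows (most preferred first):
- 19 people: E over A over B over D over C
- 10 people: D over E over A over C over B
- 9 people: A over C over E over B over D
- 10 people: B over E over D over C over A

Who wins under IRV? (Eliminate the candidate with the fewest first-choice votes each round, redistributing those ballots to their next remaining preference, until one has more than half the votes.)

Round 1: A 9, B 10, C 0, D 10, E 19. C eliminated.
Round 2: A 9, B 10, D 10, E 19. A eliminated.
Round 3: B 10, D 10, E 28. E has a majority (≥25).

E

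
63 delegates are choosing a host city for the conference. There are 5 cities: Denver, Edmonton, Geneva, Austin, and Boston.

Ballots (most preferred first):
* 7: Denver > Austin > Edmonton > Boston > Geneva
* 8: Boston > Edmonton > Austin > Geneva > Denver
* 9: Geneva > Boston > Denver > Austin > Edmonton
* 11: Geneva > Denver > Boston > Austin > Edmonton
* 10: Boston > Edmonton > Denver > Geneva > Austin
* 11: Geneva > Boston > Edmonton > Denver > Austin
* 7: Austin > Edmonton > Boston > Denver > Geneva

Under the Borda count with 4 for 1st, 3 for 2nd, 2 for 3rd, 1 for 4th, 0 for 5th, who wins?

Boston

Denver: 7×4 + 8×0 + 9×2 + 11×3 + 10×2 + 11×1 + 7×1 = 117
Edmonton: 7×2 + 8×3 + 9×0 + 11×0 + 10×3 + 11×2 + 7×3 = 111
Geneva: 7×0 + 8×1 + 9×4 + 11×4 + 10×1 + 11×4 + 7×0 = 142
Austin: 7×3 + 8×2 + 9×1 + 11×1 + 10×0 + 11×0 + 7×4 = 85
Boston: 7×1 + 8×4 + 9×3 + 11×2 + 10×4 + 11×3 + 7×2 = 175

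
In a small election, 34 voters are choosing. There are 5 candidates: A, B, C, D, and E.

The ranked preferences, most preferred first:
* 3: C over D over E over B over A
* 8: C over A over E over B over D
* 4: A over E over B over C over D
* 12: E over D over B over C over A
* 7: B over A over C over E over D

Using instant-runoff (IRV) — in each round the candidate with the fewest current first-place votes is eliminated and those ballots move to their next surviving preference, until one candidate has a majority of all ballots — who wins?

Round 1: A 4, B 7, C 11, D 0, E 12. D eliminated.
Round 2: A 4, B 7, C 11, E 12. A eliminated.
Round 3: B 7, C 11, E 16. B eliminated.
Round 4: C 18, E 16. C has a majority (≥18).

C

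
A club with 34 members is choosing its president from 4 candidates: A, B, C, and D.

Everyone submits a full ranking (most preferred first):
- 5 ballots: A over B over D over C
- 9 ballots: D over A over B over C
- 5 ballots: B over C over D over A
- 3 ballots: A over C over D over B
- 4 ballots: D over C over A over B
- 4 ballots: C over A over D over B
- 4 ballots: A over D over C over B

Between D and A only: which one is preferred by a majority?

D is ranked above A on 18 ballots; A above D on 16.

D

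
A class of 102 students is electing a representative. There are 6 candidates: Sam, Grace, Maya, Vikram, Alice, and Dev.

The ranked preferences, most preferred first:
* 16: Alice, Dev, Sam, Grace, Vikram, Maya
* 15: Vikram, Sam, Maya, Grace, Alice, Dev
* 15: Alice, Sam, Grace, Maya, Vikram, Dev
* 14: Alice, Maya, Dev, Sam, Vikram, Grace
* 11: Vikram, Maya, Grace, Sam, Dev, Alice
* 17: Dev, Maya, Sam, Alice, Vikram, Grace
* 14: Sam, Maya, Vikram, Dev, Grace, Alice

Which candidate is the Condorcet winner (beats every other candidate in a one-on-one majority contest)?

Sam vs Grace: 91–11
Sam vs Maya: 60–42
Sam vs Vikram: 76–26
Sam vs Alice: 57–45
Sam vs Dev: 55–47
Sam beats every other candidate.

Sam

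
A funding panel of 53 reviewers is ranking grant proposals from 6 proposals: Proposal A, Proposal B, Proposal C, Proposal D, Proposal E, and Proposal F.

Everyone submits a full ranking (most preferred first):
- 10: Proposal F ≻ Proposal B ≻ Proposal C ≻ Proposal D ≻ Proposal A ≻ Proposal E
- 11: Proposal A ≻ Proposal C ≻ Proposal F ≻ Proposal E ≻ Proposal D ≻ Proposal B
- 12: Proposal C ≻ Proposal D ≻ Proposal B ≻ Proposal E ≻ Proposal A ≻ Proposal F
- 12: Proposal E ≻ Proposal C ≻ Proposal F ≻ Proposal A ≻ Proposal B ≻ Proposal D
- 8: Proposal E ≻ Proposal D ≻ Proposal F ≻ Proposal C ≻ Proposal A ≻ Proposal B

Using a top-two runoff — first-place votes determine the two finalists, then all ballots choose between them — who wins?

Round 1 first-place votes: Proposal A 11, Proposal B 0, Proposal C 12, Proposal D 0, Proposal E 20, Proposal F 10. Proposal E and Proposal C advance.
Runoff: Proposal E is ranked above Proposal C on 20 ballots, Proposal C above Proposal E on 33.

Proposal C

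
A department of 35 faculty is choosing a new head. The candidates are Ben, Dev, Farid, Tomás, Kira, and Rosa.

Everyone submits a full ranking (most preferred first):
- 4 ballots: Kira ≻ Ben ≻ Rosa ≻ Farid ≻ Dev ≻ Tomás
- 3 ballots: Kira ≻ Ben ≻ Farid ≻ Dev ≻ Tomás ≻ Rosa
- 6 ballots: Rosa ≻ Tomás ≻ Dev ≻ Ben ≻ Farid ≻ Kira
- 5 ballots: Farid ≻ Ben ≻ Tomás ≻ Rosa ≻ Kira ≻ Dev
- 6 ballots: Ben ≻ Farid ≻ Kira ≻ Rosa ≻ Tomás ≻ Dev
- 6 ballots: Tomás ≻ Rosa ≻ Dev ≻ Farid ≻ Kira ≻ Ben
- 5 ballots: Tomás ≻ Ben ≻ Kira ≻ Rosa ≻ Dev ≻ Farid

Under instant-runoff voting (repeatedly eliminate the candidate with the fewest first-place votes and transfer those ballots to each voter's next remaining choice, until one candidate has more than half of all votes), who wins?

Ben

Round 1: Ben 6, Dev 0, Farid 5, Tomás 11, Kira 7, Rosa 6. Dev eliminated.
Round 2: Ben 6, Farid 5, Tomás 11, Kira 7, Rosa 6. Farid eliminated.
Round 3: Ben 11, Tomás 11, Kira 7, Rosa 6. Rosa eliminated.
Round 4: Ben 11, Tomás 17, Kira 7. Kira eliminated.
Round 5: Ben 18, Tomás 17. Ben has a majority (≥18).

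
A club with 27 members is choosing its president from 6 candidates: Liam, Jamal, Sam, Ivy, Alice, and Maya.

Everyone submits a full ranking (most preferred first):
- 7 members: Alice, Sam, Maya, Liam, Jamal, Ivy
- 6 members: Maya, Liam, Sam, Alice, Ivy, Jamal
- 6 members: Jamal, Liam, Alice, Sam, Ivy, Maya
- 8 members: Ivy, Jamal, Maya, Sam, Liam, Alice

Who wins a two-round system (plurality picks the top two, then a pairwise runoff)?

Alice

Round 1 first-place votes: Liam 0, Jamal 6, Sam 0, Ivy 8, Alice 7, Maya 6. Ivy and Alice advance.
Runoff: Ivy is ranked above Alice on 8 ballots, Alice above Ivy on 19.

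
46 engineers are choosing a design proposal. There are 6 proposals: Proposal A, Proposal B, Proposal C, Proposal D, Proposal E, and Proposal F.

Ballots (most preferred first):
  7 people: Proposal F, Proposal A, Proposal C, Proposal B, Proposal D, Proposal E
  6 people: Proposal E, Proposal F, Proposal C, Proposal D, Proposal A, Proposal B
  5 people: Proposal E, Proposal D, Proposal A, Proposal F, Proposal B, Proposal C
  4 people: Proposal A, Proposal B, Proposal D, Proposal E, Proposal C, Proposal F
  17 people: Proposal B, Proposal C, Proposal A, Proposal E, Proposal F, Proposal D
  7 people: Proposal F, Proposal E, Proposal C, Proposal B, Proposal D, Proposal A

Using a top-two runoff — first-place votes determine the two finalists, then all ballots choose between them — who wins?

Proposal F

Round 1 first-place votes: Proposal A 4, Proposal B 17, Proposal C 0, Proposal D 0, Proposal E 11, Proposal F 14. Proposal B and Proposal F advance.
Runoff: Proposal B is ranked above Proposal F on 21 ballots, Proposal F above Proposal B on 25.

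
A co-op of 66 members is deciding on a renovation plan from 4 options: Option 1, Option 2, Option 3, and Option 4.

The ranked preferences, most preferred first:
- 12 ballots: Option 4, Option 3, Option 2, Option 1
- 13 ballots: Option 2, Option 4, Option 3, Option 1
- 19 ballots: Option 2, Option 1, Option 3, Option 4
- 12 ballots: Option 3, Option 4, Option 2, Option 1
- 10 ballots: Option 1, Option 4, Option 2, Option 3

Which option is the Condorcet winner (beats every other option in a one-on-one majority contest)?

Option 4 vs Option 1: 37–29
Option 4 vs Option 2: 34–32
Option 4 vs Option 3: 35–31
Option 4 beats every other option.

Option 4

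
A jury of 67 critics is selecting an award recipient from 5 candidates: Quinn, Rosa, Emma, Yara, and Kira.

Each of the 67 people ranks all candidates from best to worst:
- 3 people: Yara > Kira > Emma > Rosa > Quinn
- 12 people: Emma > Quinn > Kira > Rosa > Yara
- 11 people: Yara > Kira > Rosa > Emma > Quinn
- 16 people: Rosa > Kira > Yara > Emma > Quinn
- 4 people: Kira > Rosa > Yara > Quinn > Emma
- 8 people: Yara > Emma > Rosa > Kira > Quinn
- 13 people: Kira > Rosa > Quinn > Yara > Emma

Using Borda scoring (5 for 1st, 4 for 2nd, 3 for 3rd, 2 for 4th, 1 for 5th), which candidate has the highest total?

Quinn: 3×1 + 12×4 + 11×1 + 16×1 + 4×2 + 8×1 + 13×3 = 133
Rosa: 3×2 + 12×2 + 11×3 + 16×5 + 4×4 + 8×3 + 13×4 = 235
Emma: 3×3 + 12×5 + 11×2 + 16×2 + 4×1 + 8×4 + 13×1 = 172
Yara: 3×5 + 12×1 + 11×5 + 16×3 + 4×3 + 8×5 + 13×2 = 208
Kira: 3×4 + 12×3 + 11×4 + 16×4 + 4×5 + 8×2 + 13×5 = 257

Kira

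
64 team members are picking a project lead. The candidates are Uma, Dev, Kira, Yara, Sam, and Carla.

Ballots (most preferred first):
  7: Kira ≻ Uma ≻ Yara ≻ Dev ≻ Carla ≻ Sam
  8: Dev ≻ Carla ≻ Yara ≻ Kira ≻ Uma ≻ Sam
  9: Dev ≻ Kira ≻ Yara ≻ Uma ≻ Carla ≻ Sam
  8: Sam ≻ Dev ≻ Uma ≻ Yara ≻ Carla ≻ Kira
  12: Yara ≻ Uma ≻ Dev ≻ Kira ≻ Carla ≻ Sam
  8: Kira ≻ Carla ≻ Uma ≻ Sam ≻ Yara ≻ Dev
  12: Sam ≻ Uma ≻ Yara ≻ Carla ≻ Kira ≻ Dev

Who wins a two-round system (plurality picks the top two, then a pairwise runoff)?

Round 1 first-place votes: Uma 0, Dev 17, Kira 15, Yara 12, Sam 20, Carla 0. Sam and Dev advance.
Runoff: Sam is ranked above Dev on 28 ballots, Dev above Sam on 36.

Dev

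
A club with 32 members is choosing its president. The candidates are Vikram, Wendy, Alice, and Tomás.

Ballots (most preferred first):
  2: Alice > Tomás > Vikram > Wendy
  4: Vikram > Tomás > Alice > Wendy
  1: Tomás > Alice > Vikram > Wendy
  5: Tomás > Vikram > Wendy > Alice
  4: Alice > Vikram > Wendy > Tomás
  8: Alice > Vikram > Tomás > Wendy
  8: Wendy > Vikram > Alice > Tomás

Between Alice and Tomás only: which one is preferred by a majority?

Alice

Alice is ranked above Tomás on 22 ballots; Tomás above Alice on 10.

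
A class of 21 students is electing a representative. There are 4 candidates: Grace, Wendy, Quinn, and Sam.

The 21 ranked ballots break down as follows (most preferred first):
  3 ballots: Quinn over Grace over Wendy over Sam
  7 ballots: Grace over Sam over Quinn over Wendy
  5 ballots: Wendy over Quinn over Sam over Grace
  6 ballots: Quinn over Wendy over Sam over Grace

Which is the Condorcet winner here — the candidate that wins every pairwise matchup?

Quinn

Quinn vs Grace: 14–7
Quinn vs Wendy: 16–5
Quinn vs Sam: 14–7
Quinn beats every other candidate.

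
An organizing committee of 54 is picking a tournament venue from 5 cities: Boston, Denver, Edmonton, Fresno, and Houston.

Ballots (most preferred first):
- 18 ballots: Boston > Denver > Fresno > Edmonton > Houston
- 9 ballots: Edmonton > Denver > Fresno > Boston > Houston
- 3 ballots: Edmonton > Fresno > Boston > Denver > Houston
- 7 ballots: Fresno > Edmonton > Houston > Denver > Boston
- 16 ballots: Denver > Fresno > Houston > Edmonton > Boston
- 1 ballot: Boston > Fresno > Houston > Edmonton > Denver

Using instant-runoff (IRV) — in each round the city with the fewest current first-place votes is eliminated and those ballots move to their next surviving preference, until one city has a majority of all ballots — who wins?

Edmonton

Round 1: Boston 19, Denver 16, Edmonton 12, Fresno 7, Houston 0. Houston eliminated.
Round 2: Boston 19, Denver 16, Edmonton 12, Fresno 7. Fresno eliminated.
Round 3: Boston 19, Denver 16, Edmonton 19. Denver eliminated.
Round 4: Boston 19, Edmonton 35. Edmonton has a majority (≥28).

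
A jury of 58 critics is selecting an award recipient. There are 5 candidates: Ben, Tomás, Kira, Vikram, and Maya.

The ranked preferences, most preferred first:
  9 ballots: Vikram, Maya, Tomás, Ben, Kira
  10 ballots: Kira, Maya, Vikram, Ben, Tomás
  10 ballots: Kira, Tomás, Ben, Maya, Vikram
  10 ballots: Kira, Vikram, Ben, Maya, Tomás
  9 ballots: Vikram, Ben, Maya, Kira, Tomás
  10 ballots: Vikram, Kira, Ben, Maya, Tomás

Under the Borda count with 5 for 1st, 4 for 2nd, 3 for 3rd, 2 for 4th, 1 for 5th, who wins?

Vikram

Ben: 9×2 + 10×2 + 10×3 + 10×3 + 9×4 + 10×3 = 164
Tomás: 9×3 + 10×1 + 10×4 + 10×1 + 9×1 + 10×1 = 106
Kira: 9×1 + 10×5 + 10×5 + 10×5 + 9×2 + 10×4 = 217
Vikram: 9×5 + 10×3 + 10×1 + 10×4 + 9×5 + 10×5 = 220
Maya: 9×4 + 10×4 + 10×2 + 10×2 + 9×3 + 10×2 = 163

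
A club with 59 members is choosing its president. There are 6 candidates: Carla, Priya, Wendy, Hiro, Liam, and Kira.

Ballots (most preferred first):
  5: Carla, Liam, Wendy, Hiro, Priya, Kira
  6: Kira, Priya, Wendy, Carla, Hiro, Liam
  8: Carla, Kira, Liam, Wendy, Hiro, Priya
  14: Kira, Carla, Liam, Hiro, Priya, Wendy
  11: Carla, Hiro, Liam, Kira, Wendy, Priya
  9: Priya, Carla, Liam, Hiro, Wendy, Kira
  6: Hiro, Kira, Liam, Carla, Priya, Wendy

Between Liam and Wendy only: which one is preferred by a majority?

Liam

Liam is ranked above Wendy on 53 ballots; Wendy above Liam on 6.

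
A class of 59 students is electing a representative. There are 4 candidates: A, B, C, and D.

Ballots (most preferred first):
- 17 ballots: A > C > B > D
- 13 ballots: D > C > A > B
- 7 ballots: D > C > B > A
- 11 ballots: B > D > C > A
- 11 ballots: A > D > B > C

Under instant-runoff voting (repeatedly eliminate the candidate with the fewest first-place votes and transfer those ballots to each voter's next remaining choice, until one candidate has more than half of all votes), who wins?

D

Round 1: A 28, B 11, C 0, D 20. C eliminated.
Round 2: A 28, B 11, D 20. B eliminated.
Round 3: A 28, D 31. D has a majority (≥30).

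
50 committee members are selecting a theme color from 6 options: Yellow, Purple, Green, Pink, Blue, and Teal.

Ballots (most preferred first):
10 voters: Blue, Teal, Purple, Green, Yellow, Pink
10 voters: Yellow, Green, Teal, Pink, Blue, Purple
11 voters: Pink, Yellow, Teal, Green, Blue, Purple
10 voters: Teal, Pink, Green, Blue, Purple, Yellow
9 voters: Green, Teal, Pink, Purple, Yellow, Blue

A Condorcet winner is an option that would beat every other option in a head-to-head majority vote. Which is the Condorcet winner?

Teal

Teal vs Yellow: 29–21
Teal vs Purple: 50–0
Teal vs Green: 31–19
Teal vs Pink: 39–11
Teal vs Blue: 40–10
Teal beats every other option.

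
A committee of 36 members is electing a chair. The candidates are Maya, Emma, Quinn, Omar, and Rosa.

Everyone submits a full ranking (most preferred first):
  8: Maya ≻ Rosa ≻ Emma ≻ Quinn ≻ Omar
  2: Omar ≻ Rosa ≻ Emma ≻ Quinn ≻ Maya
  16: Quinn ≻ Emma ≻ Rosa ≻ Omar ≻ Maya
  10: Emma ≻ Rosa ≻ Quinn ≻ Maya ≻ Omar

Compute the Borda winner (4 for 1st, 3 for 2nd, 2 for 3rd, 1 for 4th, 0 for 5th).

Emma

Maya: 8×4 + 2×0 + 16×0 + 10×1 = 42
Emma: 8×2 + 2×2 + 16×3 + 10×4 = 108
Quinn: 8×1 + 2×1 + 16×4 + 10×2 = 94
Omar: 8×0 + 2×4 + 16×1 + 10×0 = 24
Rosa: 8×3 + 2×3 + 16×2 + 10×3 = 92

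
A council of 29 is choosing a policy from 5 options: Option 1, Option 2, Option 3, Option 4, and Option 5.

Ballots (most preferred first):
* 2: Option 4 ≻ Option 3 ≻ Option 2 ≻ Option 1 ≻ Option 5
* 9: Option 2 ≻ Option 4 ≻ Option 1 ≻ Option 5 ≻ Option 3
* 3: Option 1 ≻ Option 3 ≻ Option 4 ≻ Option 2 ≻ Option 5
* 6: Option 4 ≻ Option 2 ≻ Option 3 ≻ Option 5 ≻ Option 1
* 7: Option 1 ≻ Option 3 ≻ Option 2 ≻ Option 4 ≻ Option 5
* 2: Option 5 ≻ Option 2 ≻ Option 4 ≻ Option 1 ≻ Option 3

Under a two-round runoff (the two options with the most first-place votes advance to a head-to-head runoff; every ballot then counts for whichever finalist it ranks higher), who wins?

Round 1 first-place votes: Option 1 10, Option 2 9, Option 3 0, Option 4 8, Option 5 2. Option 1 and Option 2 advance.
Runoff: Option 1 is ranked above Option 2 on 10 ballots, Option 2 above Option 1 on 19.

Option 2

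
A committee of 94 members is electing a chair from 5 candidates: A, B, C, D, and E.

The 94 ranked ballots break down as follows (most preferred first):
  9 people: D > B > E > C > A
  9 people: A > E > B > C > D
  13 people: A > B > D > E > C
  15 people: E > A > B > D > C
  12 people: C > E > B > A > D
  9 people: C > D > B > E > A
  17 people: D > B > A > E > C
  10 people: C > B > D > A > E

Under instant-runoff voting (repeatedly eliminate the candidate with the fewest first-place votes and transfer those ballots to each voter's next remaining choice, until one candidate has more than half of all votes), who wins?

Round 1: A 22, B 0, C 31, D 26, E 15. B eliminated.
Round 2: A 22, C 31, D 26, E 15. E eliminated.
Round 3: A 37, C 31, D 26. D eliminated.
Round 4: A 54, C 40. A has a majority (≥48).

A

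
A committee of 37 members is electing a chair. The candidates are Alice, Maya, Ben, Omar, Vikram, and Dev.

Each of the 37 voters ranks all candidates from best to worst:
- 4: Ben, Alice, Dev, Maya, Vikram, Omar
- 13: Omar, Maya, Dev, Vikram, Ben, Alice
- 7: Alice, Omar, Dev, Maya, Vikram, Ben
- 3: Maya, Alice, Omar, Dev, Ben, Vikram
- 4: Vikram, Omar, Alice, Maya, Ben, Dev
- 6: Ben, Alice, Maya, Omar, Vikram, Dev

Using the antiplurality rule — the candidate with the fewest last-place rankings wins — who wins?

Maya

Last-place votes: Alice 13, Maya 0, Ben 7, Omar 4, Vikram 3, Dev 10.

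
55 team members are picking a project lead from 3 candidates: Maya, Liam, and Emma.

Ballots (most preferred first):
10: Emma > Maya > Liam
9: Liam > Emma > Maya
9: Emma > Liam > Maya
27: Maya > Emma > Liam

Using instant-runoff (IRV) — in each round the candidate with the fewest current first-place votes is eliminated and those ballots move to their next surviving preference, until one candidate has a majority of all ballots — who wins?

Round 1: Maya 27, Liam 9, Emma 19. Liam eliminated.
Round 2: Maya 27, Emma 28. Emma has a majority (≥28).

Emma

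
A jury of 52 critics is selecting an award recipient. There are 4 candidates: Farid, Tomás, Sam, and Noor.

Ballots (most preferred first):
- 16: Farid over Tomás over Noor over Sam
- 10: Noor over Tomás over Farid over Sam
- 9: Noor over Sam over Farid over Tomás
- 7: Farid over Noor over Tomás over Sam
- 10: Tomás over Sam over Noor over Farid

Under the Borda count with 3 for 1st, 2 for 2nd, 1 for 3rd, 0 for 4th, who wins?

Noor

Farid: 16×3 + 10×1 + 9×1 + 7×3 + 10×0 = 88
Tomás: 16×2 + 10×2 + 9×0 + 7×1 + 10×3 = 89
Sam: 16×0 + 10×0 + 9×2 + 7×0 + 10×2 = 38
Noor: 16×1 + 10×3 + 9×3 + 7×2 + 10×1 = 97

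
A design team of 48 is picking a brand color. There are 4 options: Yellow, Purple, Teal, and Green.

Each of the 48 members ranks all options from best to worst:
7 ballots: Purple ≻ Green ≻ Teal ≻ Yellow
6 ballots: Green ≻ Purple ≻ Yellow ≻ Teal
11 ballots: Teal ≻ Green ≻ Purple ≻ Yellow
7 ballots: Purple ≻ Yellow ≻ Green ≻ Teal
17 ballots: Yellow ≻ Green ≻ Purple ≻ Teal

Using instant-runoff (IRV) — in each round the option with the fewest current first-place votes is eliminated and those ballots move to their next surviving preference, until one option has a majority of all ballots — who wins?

Purple

Round 1: Yellow 17, Purple 14, Teal 11, Green 6. Green eliminated.
Round 2: Yellow 17, Purple 20, Teal 11. Teal eliminated.
Round 3: Yellow 17, Purple 31. Purple has a majority (≥25).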